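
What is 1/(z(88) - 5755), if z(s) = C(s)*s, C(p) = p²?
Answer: 1/675717 ≈ 1.4799e-6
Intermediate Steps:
z(s) = s³ (z(s) = s²*s = s³)
1/(z(88) - 5755) = 1/(88³ - 5755) = 1/(681472 - 5755) = 1/675717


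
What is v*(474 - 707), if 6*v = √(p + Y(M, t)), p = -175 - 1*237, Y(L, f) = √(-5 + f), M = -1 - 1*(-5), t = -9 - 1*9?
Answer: -233*√(-412 + I*√23)/6 ≈ -4.5876 - 788.24*I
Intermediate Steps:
t = -18 (t = -9 - 9 = -18)
M = 4 (M = -1 + 5 = 4)
p = -412 (p = -175 - 237 = -412)
v = √(-412 + I*√23)/6 (v = √(-412 + √(-5 - 18))/6 = √(-412 + √(-23))/6 = √(-412 + I*√23)/6 ≈ 0.019689 + 3.383*I)
v*(474 - 707) = (√(-412 + I*√23)/6)*(474 - 707) = (√(-412 + I*√23)/6)*(-233) = -233*√(-412 + I*√23)/6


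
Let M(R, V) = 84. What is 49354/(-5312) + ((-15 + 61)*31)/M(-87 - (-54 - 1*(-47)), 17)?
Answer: 428647/55776 ≈ 7.6852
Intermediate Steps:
49354/(-5312) + ((-15 + 61)*31)/M(-87 - (-54 - 1*(-47)), 17) = 49354/(-5312) + ((-15 + 61)*31)/84 = 49354*(-1/5312) + (46*31)*(1/84) = -24677/2656 + 1426*(1/84) = -24677/2656 + 713/42 = 428647/55776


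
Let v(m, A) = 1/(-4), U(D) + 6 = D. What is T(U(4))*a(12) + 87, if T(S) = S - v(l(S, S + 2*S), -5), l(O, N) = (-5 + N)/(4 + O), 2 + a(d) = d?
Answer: 139/2 ≈ 69.500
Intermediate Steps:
U(D) = -6 + D
a(d) = -2 + d
l(O, N) = (-5 + N)/(4 + O)
v(m, A) = -¼
T(S) = ¼ + S (T(S) = S - 1*(-¼) = S + ¼ = ¼ + S)
T(U(4))*a(12) + 87 = (¼ + (-6 + 4))*(-2 + 12) + 87 = (¼ - 2)*10 + 87 = -7/4*10 + 87 = -35/2 + 87 = 139/2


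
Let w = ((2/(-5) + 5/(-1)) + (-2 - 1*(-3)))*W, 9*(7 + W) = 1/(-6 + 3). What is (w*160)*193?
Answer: 25815680/27 ≈ 9.5614e+5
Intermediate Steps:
W = -190/27 (W = -7 + 1/(9*(-6 + 3)) = -7 + (⅑)/(-3) = -7 + (⅑)*(-⅓) = -7 - 1/27 = -190/27 ≈ -7.0370)
w = 836/27 (w = ((2/(-5) + 5/(-1)) + (-2 - 1*(-3)))*(-190/27) = ((2*(-⅕) + 5*(-1)) + (-2 + 3))*(-190/27) = ((-⅖ - 5) + 1)*(-190/27) = (-27/5 + 1)*(-190/27) = -22/5*(-190/27) = 836/27 ≈ 30.963)
(w*160)*193 = ((836/27)*160)*193 = (133760/27)*193 = 25815680/27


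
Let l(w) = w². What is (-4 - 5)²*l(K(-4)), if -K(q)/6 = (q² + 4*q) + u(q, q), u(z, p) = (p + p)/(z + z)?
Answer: 2916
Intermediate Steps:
u(z, p) = p/z (u(z, p) = (2*p)/((2*z)) = (2*p)*(1/(2*z)) = p/z)
K(q) = -6 - 24*q - 6*q² (K(q) = -6*((q² + 4*q) + q/q) = -6*((q² + 4*q) + 1) = -6*(1 + q² + 4*q) = -6 - 24*q - 6*q²)
(-4 - 5)²*l(K(-4)) = (-4 - 5)²*(-6 - 24*(-4) - 6*(-4)²)² = (-9)²*(-6 + 96 - 6*16)² = 81*(-6 + 96 - 96)² = 81*(-6)² = 81*36 = 2916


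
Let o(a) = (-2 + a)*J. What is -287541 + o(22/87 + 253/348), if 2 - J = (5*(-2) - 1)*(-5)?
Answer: -100045453/348 ≈ -2.8749e+5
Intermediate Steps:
J = -53 (J = 2 - (5*(-2) - 1)*(-5) = 2 - (-10 - 1)*(-5) = 2 - (-11)*(-5) = 2 - 1*55 = 2 - 55 = -53)
o(a) = 106 - 53*a (o(a) = (-2 + a)*(-53) = 106 - 53*a)
-287541 + o(22/87 + 253/348) = -287541 + (106 - 53*(22/87 + 253/348)) = -287541 + (106 - 53*341/348) = -287541 + (106 - 18073/348) = -287541 + 18815/348 = -100045453/348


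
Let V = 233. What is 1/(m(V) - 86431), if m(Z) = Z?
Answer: -1/86198 ≈ -1.1601e-5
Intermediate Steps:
1/(m(V) - 86431) = 1/(233 - 86431) = 1/(-86198) = -1/86198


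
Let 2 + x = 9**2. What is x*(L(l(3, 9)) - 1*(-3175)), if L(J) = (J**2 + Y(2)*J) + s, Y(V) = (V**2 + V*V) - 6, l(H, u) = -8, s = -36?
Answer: 251773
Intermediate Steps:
Y(V) = -6 + 2*V**2 (Y(V) = (V**2 + V**2) - 6 = 2*V**2 - 6 = -6 + 2*V**2)
L(J) = -36 + J**2 + 2*J (L(J) = (J**2 + (-6 + 2*2**2)*J) - 36 = (J**2 + (-6 + 2*4)*J) - 36 = (J**2 + (-6 + 8)*J) - 36 = (J**2 + 2*J) - 36 = -36 + J**2 + 2*J)
x = 79 (x = -2 + 9**2 = -2 + 81 = 79)
x*(L(l(3, 9)) - 1*(-3175)) = 79*((-36 + (-8)**2 + 2*(-8)) - 1*(-3175)) = 79*((-36 + 64 - 16) + 3175) = 79*(12 + 3175) = 79*3187 = 251773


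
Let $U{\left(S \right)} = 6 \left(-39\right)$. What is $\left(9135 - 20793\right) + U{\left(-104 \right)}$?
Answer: $-11892$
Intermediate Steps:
$U{\left(S \right)} = -234$
$\left(9135 - 20793\right) + U{\left(-104 \right)} = \left(9135 - 20793\right) - 234 = -11658 - 234 = -11892$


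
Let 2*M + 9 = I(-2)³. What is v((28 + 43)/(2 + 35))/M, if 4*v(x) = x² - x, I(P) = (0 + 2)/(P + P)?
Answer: -9656/99937 ≈ -0.096621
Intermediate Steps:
I(P) = 1/P (I(P) = 2/((2*P)) = 2*(1/(2*P)) = 1/P)
v(x) = -x/4 + x²/4 (v(x) = (x² - x)/4 = -x/4 + x²/4)
M = -73/16 (M = -9/2 + (1/(-2))³/2 = -9/2 + (-½)³/2 = -9/2 + (½)*(-⅛) = -9/2 - 1/16 = -73/16 ≈ -4.5625)
v((28 + 43)/(2 + 35))/M = (((28 + 43)/(2 + 35))*(-1 + (28 + 43)/(2 + 35))/4)/(-73/16) = ((71/37)*(-1 + 71/37)/4)*(-16/73) = ((71*(1/37))*(-1 + 71*(1/37))/4)*(-16/73) = ((¼)*(71/37)*(-1 + 71/37))*(-16/73) = ((¼)*(71/37)*(34/37))*(-16/73) = (1207/2738)*(-16/73) = -9656/99937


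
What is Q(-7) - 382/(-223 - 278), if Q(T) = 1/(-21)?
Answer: 2507/3507 ≈ 0.71486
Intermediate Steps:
Q(T) = -1/21
Q(-7) - 382/(-223 - 278) = -1/21 - 382/(-223 - 278) = -1/21 - 382/(-501) = -1/21 - 382*(-1/501) = -1/21 + 382/501 = 2507/3507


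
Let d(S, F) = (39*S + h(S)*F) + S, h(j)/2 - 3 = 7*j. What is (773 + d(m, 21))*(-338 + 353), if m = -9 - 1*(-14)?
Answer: 38535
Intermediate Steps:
h(j) = 6 + 14*j (h(j) = 6 + 2*(7*j) = 6 + 14*j)
m = 5 (m = -9 + 14 = 5)
d(S, F) = 40*S + F*(6 + 14*S) (d(S, F) = (39*S + (6 + 14*S)*F) + S = (39*S + F*(6 + 14*S)) + S = 40*S + F*(6 + 14*S))
(773 + d(m, 21))*(-338 + 353) = (773 + (40*5 + 2*21*(3 + 7*5)))*(-338 + 353) = (773 + (200 + 2*21*(3 + 35)))*15 = (773 + (200 + 2*21*38))*15 = (773 + (200 + 1596))*15 = (773 + 1796)*15 = 2569*15 = 38535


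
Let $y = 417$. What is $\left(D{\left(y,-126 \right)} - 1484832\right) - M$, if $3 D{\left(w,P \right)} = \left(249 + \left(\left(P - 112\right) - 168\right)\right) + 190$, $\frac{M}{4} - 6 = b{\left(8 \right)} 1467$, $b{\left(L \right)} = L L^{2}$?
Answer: $-4489261$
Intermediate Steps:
$b{\left(L \right)} = L^{3}$
$M = 3004440$ ($M = 24 + 4 \cdot 8^{3} \cdot 1467 = 24 + 4 \cdot 512 \cdot 1467 = 24 + 4 \cdot 751104 = 24 + 3004416 = 3004440$)
$D{\left(w,P \right)} = 53 + \frac{P}{3}$ ($D{\left(w,P \right)} = \frac{\left(249 + \left(\left(P - 112\right) - 168\right)\right) + 190}{3} = \frac{\left(249 + \left(\left(-112 + P\right) - 168\right)\right) + 190}{3} = \frac{\left(249 + \left(-280 + P\right)\right) + 190}{3} = \frac{\left(-31 + P\right) + 190}{3} = \frac{159 + P}{3} = 53 + \frac{P}{3}$)
$\left(D{\left(y,-126 \right)} - 1484832\right) - M = \left(\left(53 + \frac{1}{3} \left(-126\right)\right) - 1484832\right) - 3004440 = \left(\left(53 - 42\right) - 1484832\right) - 3004440 = \left(11 - 1484832\right) - 3004440 = -1484821 - 3004440 = -4489261$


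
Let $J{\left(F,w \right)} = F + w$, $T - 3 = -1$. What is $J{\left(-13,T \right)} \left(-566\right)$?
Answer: $6226$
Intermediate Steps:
$T = 2$ ($T = 3 - 1 = 2$)
$J{\left(-13,T \right)} \left(-566\right) = \left(-13 + 2\right) \left(-566\right) = \left(-11\right) \left(-566\right) = 6226$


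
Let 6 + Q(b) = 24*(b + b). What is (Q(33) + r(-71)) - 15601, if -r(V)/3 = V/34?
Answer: -476569/34 ≈ -14017.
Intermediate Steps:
r(V) = -3*V/34
Q(b) = -6 + 48*b (Q(b) = -6 + 24*(b + b) = -6 + 24*(2*b) = -6 + 48*b)
(Q(33) + r(-71)) - 15601 = ((-6 + 48*33) - 3/34*(-71)) - 15601 = ((-6 + 1584) + 213/34) - 15601 = (1578 + 213/34) - 15601 = 53865/34 - 15601 = -476569/34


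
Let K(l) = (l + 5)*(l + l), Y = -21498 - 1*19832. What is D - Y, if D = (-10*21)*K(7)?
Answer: 6050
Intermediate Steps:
Y = -41330 (Y = -21498 - 19832 = -41330)
K(l) = 2*l*(5 + l) (K(l) = (5 + l)*(2*l) = 2*l*(5 + l))
D = -35280 (D = (-10*21)*(2*7*(5 + 7)) = -420*7*12 = -210*168 = -35280)
D - Y = -35280 - 1*(-41330) = -35280 + 41330 = 6050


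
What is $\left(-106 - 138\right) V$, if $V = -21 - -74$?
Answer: $-12932$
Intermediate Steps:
$V = 53$ ($V = -21 + 74 = 53$)
$\left(-106 - 138\right) V = \left(-106 - 138\right) 53 = \left(-244\right) 53 = -12932$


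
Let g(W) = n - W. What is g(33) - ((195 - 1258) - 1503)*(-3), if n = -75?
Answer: -7806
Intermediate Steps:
g(W) = -75 - W
g(33) - ((195 - 1258) - 1503)*(-3) = (-75 - 1*33) - ((195 - 1258) - 1503)*(-3) = (-75 - 33) - (-1063 - 1503)*(-3) = -108 - (-2566)*(-3) = -108 - 1*7698 = -108 - 7698 = -7806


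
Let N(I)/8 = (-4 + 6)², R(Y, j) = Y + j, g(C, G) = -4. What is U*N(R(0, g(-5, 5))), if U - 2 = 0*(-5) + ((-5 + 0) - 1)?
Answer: -128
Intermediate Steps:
N(I) = 32 (N(I) = 8*(-4 + 6)² = 8*2² = 8*4 = 32)
U = -4 (U = 2 + (0*(-5) + ((-5 + 0) - 1)) = 2 + (0 + (-5 - 1)) = 2 + (0 - 6) = 2 - 6 = -4)
U*N(R(0, g(-5, 5))) = -4*32 = -128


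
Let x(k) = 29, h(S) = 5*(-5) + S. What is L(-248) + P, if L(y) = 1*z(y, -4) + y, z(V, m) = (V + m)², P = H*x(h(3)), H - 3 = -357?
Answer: 52990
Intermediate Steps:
h(S) = -25 + S
H = -354 (H = 3 - 357 = -354)
P = -10266 (P = -354*29 = -10266)
L(y) = y + (-4 + y)² (L(y) = 1*(y - 4)² + y = 1*(-4 + y)² + y = (-4 + y)² + y = y + (-4 + y)²)
L(-248) + P = (-248 + (-4 - 248)²) - 10266 = (-248 + (-252)²) - 10266 = (-248 + 63504) - 10266 = 63256 - 10266 = 52990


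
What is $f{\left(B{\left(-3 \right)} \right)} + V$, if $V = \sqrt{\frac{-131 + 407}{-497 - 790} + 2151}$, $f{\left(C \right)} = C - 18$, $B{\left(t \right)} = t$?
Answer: $-21 + \frac{\sqrt{395832723}}{429} \approx 25.377$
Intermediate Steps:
$f{\left(C \right)} = -18 + C$ ($f{\left(C \right)} = C - 18 = -18 + C$)
$V = \frac{\sqrt{395832723}}{429}$ ($V = \sqrt{\frac{276}{-1287} + 2151} = \sqrt{276 \left(- \frac{1}{1287}\right) + 2151} = \sqrt{- \frac{92}{429} + 2151} = \sqrt{\frac{922687}{429}} = \frac{\sqrt{395832723}}{429} \approx 46.377$)
$f{\left(B{\left(-3 \right)} \right)} + V = \left(-18 - 3\right) + \frac{\sqrt{395832723}}{429} = -21 + \frac{\sqrt{395832723}}{429}$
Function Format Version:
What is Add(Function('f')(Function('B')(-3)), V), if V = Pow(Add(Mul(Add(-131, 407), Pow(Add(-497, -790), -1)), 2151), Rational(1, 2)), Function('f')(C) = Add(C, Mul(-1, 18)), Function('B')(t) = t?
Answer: Add(-21, Mul(Rational(1, 429), Pow(395832723, Rational(1, 2)))) ≈ 25.377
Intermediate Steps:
Function('f')(C) = Add(-18, C) (Function('f')(C) = Add(C, -18) = Add(-18, C))
V = Mul(Rational(1, 429), Pow(395832723, Rational(1, 2))) (V = Pow(Add(Mul(276, Pow(-1287, -1)), 2151), Rational(1, 2)) = Pow(Add(Mul(276, Rational(-1, 1287)), 2151), Rational(1, 2)) = Pow(Add(Rational(-92, 429), 2151), Rational(1, 2)) = Pow(Rational(922687, 429), Rational(1, 2)) = Mul(Rational(1, 429), Pow(395832723, Rational(1, 2))) ≈ 46.377)
Add(Function('f')(Function('B')(-3)), V) = Add(Add(-18, -3), Mul(Rational(1, 429), Pow(395832723, Rational(1, 2)))) = Add(-21, Mul(Rational(1, 429), Pow(395832723, Rational(1, 2))))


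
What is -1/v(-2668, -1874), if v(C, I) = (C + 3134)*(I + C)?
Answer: 1/2116572 ≈ 4.7246e-7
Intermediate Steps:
v(C, I) = (3134 + C)*(C + I)
-1/v(-2668, -1874) = -1/((-2668)² + 3134*(-2668) + 3134*(-1874) - 2668*(-1874)) = -1/(7118224 - 8361512 - 5873116 + 4999832) = -1/(-2116572) = -1*(-1/2116572) = 1/2116572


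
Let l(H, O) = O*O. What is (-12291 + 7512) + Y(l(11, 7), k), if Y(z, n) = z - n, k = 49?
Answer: -4779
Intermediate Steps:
l(H, O) = O**2
(-12291 + 7512) + Y(l(11, 7), k) = (-12291 + 7512) + (7**2 - 1*49) = -4779 + (49 - 49) = -4779 + 0 = -4779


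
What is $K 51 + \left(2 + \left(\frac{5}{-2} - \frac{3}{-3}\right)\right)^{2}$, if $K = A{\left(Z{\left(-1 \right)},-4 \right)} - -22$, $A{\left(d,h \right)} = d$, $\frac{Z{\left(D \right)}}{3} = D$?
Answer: $\frac{3877}{4} \approx 969.25$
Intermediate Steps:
$Z{\left(D \right)} = 3 D$
$K = 19$ ($K = 3 \left(-1\right) - -22 = -3 + 22 = 19$)
$K 51 + \left(2 + \left(\frac{5}{-2} - \frac{3}{-3}\right)\right)^{2} = 19 \cdot 51 + \left(2 + \left(\frac{5}{-2} - \frac{3}{-3}\right)\right)^{2} = 969 + \left(2 + \left(5 \left(- \frac{1}{2}\right) - -1\right)\right)^{2} = 969 + \left(2 + \left(- \frac{5}{2} + 1\right)\right)^{2} = 969 + \left(2 - \frac{3}{2}\right)^{2} = 969 + \left(\frac{1}{2}\right)^{2} = 969 + \frac{1}{4} = \frac{3877}{4}$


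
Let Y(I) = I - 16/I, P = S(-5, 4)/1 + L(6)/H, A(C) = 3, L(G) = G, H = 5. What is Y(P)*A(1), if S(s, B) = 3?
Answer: 41/35 ≈ 1.1714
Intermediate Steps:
P = 21/5 (P = 3/1 + 6/5 = 3*1 + 6*(1/5) = 3 + 6/5 = 21/5 ≈ 4.2000)
Y(P)*A(1) = (21/5 - 16/21/5)*3 = (21/5 - 16*5/21)*3 = (21/5 - 80/21)*3 = (41/105)*3 = 41/35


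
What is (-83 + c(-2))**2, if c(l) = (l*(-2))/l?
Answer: 7225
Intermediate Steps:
c(l) = -2 (c(l) = (-2*l)/l = -2)
(-83 + c(-2))**2 = (-83 - 2)**2 = (-85)**2 = 7225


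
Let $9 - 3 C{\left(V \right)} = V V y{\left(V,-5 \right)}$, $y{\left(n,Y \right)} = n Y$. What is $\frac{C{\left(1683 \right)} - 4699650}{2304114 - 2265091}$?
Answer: $\frac{7940431998}{39023} \approx 2.0348 \cdot 10^{5}$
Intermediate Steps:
$y{\left(n,Y \right)} = Y n$
$C{\left(V \right)} = 3 + \frac{5 V^{3}}{3}$ ($C{\left(V \right)} = 3 - \frac{V V \left(- 5 V\right)}{3} = 3 - \frac{V^{2} \left(- 5 V\right)}{3} = 3 - \frac{\left(-5\right) V^{3}}{3} = 3 + \frac{5 V^{3}}{3}$)
$\frac{C{\left(1683 \right)} - 4699650}{2304114 - 2265091} = \frac{\left(3 + \frac{5 \cdot 1683^{3}}{3}\right) - 4699650}{2304114 - 2265091} = \frac{\left(3 + \frac{5}{3} \cdot 4767078987\right) - 4699650}{39023} = \left(\left(3 + 7945131645\right) - 4699650\right) \frac{1}{39023} = \left(7945131648 - 4699650\right) \frac{1}{39023} = 7940431998 \cdot \frac{1}{39023} = \frac{7940431998}{39023}$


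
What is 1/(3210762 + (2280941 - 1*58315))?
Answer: 1/5433388 ≈ 1.8405e-7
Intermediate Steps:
1/(3210762 + (2280941 - 1*58315)) = 1/(3210762 + (2280941 - 58315)) = 1/(3210762 + 2222626) = 1/5433388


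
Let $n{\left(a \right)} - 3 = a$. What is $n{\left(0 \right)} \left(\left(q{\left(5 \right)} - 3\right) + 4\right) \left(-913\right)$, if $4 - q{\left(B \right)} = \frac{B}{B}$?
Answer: $-10956$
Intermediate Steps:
$q{\left(B \right)} = 3$ ($q{\left(B \right)} = 4 - \frac{B}{B} = 4 - 1 = 3$)
$n{\left(a \right)} = 3 + a$
$n{\left(0 \right)} \left(\left(q{\left(5 \right)} - 3\right) + 4\right) \left(-913\right) = \left(3 + 0\right) \left(\left(3 - 3\right) + 4\right) \left(-913\right) = 3 \left(\left(3 - 3\right) + 4\right) \left(-913\right) = 3 \left(0 + 4\right) \left(-913\right) = 3 \cdot 4 \left(-913\right) = 12 \left(-913\right) = -10956$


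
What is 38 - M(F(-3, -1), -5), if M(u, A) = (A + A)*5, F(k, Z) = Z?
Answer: 88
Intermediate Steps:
M(u, A) = 10*A (M(u, A) = (2*A)*5 = 10*A)
38 - M(F(-3, -1), -5) = 38 - 10*(-5) = 38 - 1*(-50) = 38 + 50 = 88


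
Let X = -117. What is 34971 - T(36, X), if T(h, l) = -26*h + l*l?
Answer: 22218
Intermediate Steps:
T(h, l) = l**2 - 26*h (T(h, l) = -26*h + l**2 = l**2 - 26*h)
34971 - T(36, X) = 34971 - ((-117)**2 - 26*36) = 34971 - (13689 - 936) = 34971 - 1*12753 = 34971 - 12753 = 22218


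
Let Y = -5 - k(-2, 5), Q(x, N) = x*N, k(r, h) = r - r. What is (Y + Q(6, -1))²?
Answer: 121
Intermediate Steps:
k(r, h) = 0
Q(x, N) = N*x
Y = -5 (Y = -5 - 1*0 = -5 + 0 = -5)
(Y + Q(6, -1))² = (-5 - 1*6)² = (-5 - 6)² = (-11)² = 121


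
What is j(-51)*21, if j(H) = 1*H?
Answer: -1071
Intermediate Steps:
j(H) = H
j(-51)*21 = -51*21 = -1071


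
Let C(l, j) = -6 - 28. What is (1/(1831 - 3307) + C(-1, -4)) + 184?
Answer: 221399/1476 ≈ 150.00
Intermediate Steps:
C(l, j) = -34
(1/(1831 - 3307) + C(-1, -4)) + 184 = (1/(1831 - 3307) - 34) + 184 = (1/(-1476) - 34) + 184 = (-1/1476 - 34) + 184 = -50185/1476 + 184 = 221399/1476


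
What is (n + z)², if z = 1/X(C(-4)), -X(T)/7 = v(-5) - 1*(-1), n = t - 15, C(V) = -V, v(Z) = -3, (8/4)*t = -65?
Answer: 110224/49 ≈ 2249.5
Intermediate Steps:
t = -65/2 (t = (½)*(-65) = -65/2 ≈ -32.500)
n = -95/2 (n = -65/2 - 15 = -95/2 ≈ -47.500)
X(T) = 14 (X(T) = -7*(-3 - 1*(-1)) = -7*(-3 + 1) = -7*(-2) = 14)
z = 1/14 ≈ 0.071429
(n + z)² = (-95/2 + 1/14)² = (-332/7)² = 110224/49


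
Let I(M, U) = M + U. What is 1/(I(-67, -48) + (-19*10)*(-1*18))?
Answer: 1/3305 ≈ 0.00030257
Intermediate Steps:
1/(I(-67, -48) + (-19*10)*(-1*18)) = 1/((-67 - 48) + (-19*10)*(-1*18)) = 1/(-115 - 190*(-18)) = 1/(-115 + 3420) = 1/3305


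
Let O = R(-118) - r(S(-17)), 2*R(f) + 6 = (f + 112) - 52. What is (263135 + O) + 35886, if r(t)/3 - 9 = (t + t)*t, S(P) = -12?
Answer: 298098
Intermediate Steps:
r(t) = 27 + 6*t**2 (r(t) = 27 + 3*((t + t)*t) = 27 + 3*((2*t)*t) = 27 + 3*(2*t**2) = 27 + 6*t**2)
R(f) = 27 + f/2 (R(f) = -3 + ((f + 112) - 52)/2 = -3 + ((112 + f) - 52)/2 = -3 + (60 + f)/2 = -3 + (30 + f/2) = 27 + f/2)
O = -923 (O = (27 + (1/2)*(-118)) - (27 + 6*(-12)**2) = (27 - 59) - (27 + 6*144) = -32 - (27 + 864) = -32 - 1*891 = -32 - 891 = -923)
(263135 + O) + 35886 = (263135 - 923) + 35886 = 262212 + 35886 = 298098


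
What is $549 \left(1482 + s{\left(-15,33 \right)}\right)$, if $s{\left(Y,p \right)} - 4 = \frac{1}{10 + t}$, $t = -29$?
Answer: $\frac{15499917}{19} \approx 8.1579 \cdot 10^{5}$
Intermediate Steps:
$s{\left(Y,p \right)} = \frac{75}{19}$ ($s{\left(Y,p \right)} = 4 + \frac{1}{10 - 29} = 4 + \frac{1}{-19} = 4 - \frac{1}{19} = \frac{75}{19}$)
$549 \left(1482 + s{\left(-15,33 \right)}\right) = 549 \left(1482 + \frac{75}{19}\right) = 549 \cdot \frac{28233}{19} = \frac{15499917}{19}$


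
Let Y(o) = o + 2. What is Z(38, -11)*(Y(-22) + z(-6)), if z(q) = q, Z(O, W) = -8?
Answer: 208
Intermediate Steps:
Y(o) = 2 + o
Z(38, -11)*(Y(-22) + z(-6)) = -8*((2 - 22) - 6) = -8*(-20 - 6) = -8*(-26) = 208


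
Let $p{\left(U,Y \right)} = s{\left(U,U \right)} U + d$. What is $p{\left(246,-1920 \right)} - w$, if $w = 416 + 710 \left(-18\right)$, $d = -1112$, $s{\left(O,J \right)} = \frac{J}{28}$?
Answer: $\frac{93893}{7} \approx 13413.0$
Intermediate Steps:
$s{\left(O,J \right)} = \frac{J}{28}$ ($s{\left(O,J \right)} = J \frac{1}{28} = \frac{J}{28}$)
$w = -12364$ ($w = 416 - 12780 = -12364$)
$p{\left(U,Y \right)} = -1112 + \frac{U^{2}}{28}$ ($p{\left(U,Y \right)} = \frac{U}{28} U - 1112 = \frac{U^{2}}{28} - 1112 = -1112 + \frac{U^{2}}{28}$)
$p{\left(246,-1920 \right)} - w = \left(-1112 + \frac{246^{2}}{28}\right) - -12364 = \left(-1112 + \frac{1}{28} \cdot 60516\right) + 12364 = \left(-1112 + \frac{15129}{7}\right) + 12364 = \frac{7345}{7} + 12364 = \frac{93893}{7}$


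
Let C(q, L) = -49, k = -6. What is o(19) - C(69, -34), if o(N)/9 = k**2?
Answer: 373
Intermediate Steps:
o(N) = 324 (o(N) = 9*(-6)**2 = 9*36 = 324)
o(19) - C(69, -34) = 324 - 1*(-49) = 324 + 49 = 373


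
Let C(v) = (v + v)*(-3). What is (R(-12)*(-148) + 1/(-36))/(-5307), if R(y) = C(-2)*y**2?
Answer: 9206785/191052 ≈ 48.190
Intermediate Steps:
C(v) = -6*v (C(v) = (2*v)*(-3) = -6*v)
R(y) = 12*y**2 (R(y) = (-6*(-2))*y**2 = 12*y**2)
(R(-12)*(-148) + 1/(-36))/(-5307) = ((12*(-12)**2)*(-148) + 1/(-36))/(-5307) = ((12*144)*(-148) - 1/36)*(-1/5307) = (1728*(-148) - 1/36)*(-1/5307) = (-255744 - 1/36)*(-1/5307) = -9206785/36*(-1/5307) = 9206785/191052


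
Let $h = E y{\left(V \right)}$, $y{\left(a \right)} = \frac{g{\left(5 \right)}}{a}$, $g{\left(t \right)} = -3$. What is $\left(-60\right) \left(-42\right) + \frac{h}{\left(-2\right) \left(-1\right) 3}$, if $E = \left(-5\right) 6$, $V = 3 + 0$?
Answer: $2525$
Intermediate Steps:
$V = 3$
$y{\left(a \right)} = - \frac{3}{a}$
$E = -30$
$h = 30$ ($h = - 30 \left(- \frac{3}{3}\right) = - 30 \left(\left(-3\right) \frac{1}{3}\right) = \left(-30\right) \left(-1\right) = 30$)
$\left(-60\right) \left(-42\right) + \frac{h}{\left(-2\right) \left(-1\right) 3} = \left(-60\right) \left(-42\right) + \frac{30}{\left(-2\right) \left(-1\right) 3} = 2520 + \frac{30}{2 \cdot 3} = 2520 + \frac{30}{6} = 2520 + 30 \cdot \frac{1}{6} = 2520 + 5 = 2525$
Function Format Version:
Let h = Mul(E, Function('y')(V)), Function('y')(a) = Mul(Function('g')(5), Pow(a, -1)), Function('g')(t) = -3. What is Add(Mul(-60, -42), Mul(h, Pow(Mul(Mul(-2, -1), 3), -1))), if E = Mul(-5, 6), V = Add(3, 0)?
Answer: 2525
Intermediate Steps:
V = 3
Function('y')(a) = Mul(-3, Pow(a, -1))
E = -30
h = 30 (h = Mul(-30, Mul(-3, Pow(3, -1))) = Mul(-30, Mul(-3, Rational(1, 3))) = Mul(-30, -1) = 30)
Add(Mul(-60, -42), Mul(h, Pow(Mul(Mul(-2, -1), 3), -1))) = Add(Mul(-60, -42), Mul(30, Pow(Mul(Mul(-2, -1), 3), -1))) = Add(2520, Mul(30, Pow(Mul(2, 3), -1))) = Add(2520, Mul(30, Pow(6, -1))) = Add(2520, Mul(30, Rational(1, 6))) = Add(2520, 5) = 2525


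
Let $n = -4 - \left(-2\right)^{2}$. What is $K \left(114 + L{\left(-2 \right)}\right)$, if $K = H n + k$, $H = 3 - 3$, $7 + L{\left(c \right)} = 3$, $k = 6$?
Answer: $660$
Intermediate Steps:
$L{\left(c \right)} = -4$ ($L{\left(c \right)} = -7 + 3 = -4$)
$H = 0$
$n = -8$ ($n = -4 - 4 = -8$)
$K = 6$ ($K = 0 \left(-8\right) + 6 = 0 + 6 = 6$)
$K \left(114 + L{\left(-2 \right)}\right) = 6 \left(114 - 4\right) = 6 \cdot 110 = 660$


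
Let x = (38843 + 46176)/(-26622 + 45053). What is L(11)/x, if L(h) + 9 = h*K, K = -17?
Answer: -3612476/85019 ≈ -42.490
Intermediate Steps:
L(h) = -9 - 17*h (L(h) = -9 + h*(-17) = -9 - 17*h)
x = 85019/18431 ≈ 4.6128
L(11)/x = (-9 - 17*11)/(85019/18431) = (-9 - 187)*(18431/85019) = -196*18431/85019 = -3612476/85019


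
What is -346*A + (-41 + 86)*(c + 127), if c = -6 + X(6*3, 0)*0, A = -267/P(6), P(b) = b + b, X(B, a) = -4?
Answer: 26287/2 ≈ 13144.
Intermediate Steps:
P(b) = 2*b
A = -89/4 (A = -267/(2*6) = -267/12 = -267*1/12 = -89/4 ≈ -22.250)
c = -6 (c = -6 - 4*0 = -6 + 0 = -6)
-346*A + (-41 + 86)*(c + 127) = -346*(-89/4) + (-41 + 86)*(-6 + 127) = 15397/2 + 45*121 = 15397/2 + 5445 = 26287/2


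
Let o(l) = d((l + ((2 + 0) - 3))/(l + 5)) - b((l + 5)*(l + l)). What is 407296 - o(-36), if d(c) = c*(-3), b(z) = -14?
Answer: 12625853/31 ≈ 4.0729e+5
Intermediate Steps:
d(c) = -3*c
o(l) = 14 - 3*(-1 + l)/(5 + l) (o(l) = -3*(l + ((2 + 0) - 3))/(l + 5) - 1*(-14) = -3*(l + (2 - 3))/(5 + l) + 14 = -3*(l - 1)/(5 + l) + 14 = -3*(-1 + l)/(5 + l) + 14 = 14 - 3*(-1 + l)/(5 + l))
407296 - o(-36) = 407296 - (73 + 11*(-36))/(5 - 36) = 407296 - (73 - 396)/(-31) = 407296 - (-1)*(-323)/31 = 407296 - 1*323/31 = 407296 - 323/31 = 12625853/31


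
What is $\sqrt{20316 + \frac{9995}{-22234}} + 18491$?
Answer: $18491 + \frac{\sqrt{10043007730066}}{22234} \approx 18634.0$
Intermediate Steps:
$\sqrt{20316 + \frac{9995}{-22234}} + 18491 = \sqrt{20316 + 9995 \left(- \frac{1}{22234}\right)} + 18491 = \sqrt{20316 - \frac{9995}{22234}} + 18491 = \sqrt{\frac{451695949}{22234}} + 18491 = \frac{\sqrt{10043007730066}}{22234} + 18491 = 18491 + \frac{\sqrt{10043007730066}}{22234}$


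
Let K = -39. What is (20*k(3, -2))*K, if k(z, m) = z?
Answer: -2340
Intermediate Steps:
(20*k(3, -2))*K = (20*3)*(-39) = 60*(-39) = -2340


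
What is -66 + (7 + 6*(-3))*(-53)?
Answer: 517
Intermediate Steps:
-66 + (7 + 6*(-3))*(-53) = -66 + (7 - 18)*(-53) = -66 - 11*(-53) = -66 + 583 = 517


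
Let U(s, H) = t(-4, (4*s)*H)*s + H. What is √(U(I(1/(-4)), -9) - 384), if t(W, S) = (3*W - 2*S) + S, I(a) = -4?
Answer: √231 ≈ 15.199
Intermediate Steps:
t(W, S) = -S + 3*W (t(W, S) = (-2*S + 3*W) + S = -S + 3*W)
U(s, H) = H + s*(-12 - 4*H*s) (U(s, H) = (-4*s*H + 3*(-4))*s + H = (-4*H*s - 12)*s + H = (-12 - 4*H*s)*s + H = s*(-12 - 4*H*s) + H = H + s*(-12 - 4*H*s))
√(U(I(1/(-4)), -9) - 384) = √((-9 - 4*(-4)*(3 - 9*(-4))) - 384) = √((-9 - 4*(-4)*(3 + 36)) - 384) = √((-9 - 4*(-4)*39) - 384) = √((-9 + 624) - 384) = √(615 - 384) = √231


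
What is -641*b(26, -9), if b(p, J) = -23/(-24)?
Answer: -14743/24 ≈ -614.29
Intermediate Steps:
b(p, J) = 23/24 (b(p, J) = -23*(-1/24) = 23/24)
-641*b(26, -9) = -641*23/24 = -14743/24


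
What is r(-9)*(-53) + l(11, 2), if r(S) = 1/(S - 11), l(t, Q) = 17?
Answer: 393/20 ≈ 19.650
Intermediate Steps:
r(S) = 1/(-11 + S)
r(-9)*(-53) + l(11, 2) = -53/(-11 - 9) + 17 = -53/(-20) + 17 = -1/20*(-53) + 17 = 53/20 + 17 = 393/20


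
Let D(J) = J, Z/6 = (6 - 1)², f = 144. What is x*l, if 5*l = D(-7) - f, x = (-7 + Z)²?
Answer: -3087799/5 ≈ -6.1756e+5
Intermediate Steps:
Z = 150 (Z = 6*(6 - 1)² = 6*5² = 6*25 = 150)
x = 20449 (x = (-7 + 150)² = 143² = 20449)
l = -151/5 (l = (-7 - 1*144)/5 = (-7 - 144)/5 = (⅕)*(-151) = -151/5 ≈ -30.200)
x*l = 20449*(-151/5) = -3087799/5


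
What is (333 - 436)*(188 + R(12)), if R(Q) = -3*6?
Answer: -17510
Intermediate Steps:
R(Q) = -18
(333 - 436)*(188 + R(12)) = (333 - 436)*(188 - 18) = -103*170 = -17510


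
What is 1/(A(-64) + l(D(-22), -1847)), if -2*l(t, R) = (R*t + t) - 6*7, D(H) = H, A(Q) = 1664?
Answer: -1/18621 ≈ -5.3703e-5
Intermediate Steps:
l(t, R) = 21 - t/2 - R*t/2 (l(t, R) = -((R*t + t) - 6*7)/2 = -((t + R*t) - 42)/2 = -(-42 + t + R*t)/2 = 21 - t/2 - R*t/2)
1/(A(-64) + l(D(-22), -1847)) = 1/(1664 + (21 - 1/2*(-22) - 1/2*(-1847)*(-22))) = 1/(1664 + (21 + 11 - 20317)) = 1/(1664 - 20285) = 1/(-18621) = -1/18621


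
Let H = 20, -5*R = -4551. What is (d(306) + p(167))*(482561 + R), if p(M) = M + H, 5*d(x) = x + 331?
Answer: 3800083632/25 ≈ 1.5200e+8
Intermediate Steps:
R = 4551/5 (R = -⅕*(-4551) = 4551/5 ≈ 910.20)
d(x) = 331/5 + x/5 (d(x) = (x + 331)/5 = (331 + x)/5 = 331/5 + x/5)
p(M) = 20 + M (p(M) = M + 20 = 20 + M)
(d(306) + p(167))*(482561 + R) = ((331/5 + (⅕)*306) + (20 + 167))*(482561 + 4551/5) = ((331/5 + 306/5) + 187)*(2417356/5) = (637/5 + 187)*(2417356/5) = (1572/5)*(2417356/5) = 3800083632/25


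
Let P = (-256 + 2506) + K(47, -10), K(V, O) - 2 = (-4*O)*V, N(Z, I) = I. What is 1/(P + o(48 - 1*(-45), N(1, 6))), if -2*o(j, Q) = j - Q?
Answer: 2/8177 ≈ 0.00024459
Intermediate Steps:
o(j, Q) = Q/2 - j/2 (o(j, Q) = -(j - Q)/2 = Q/2 - j/2)
K(V, O) = 2 - 4*O*V (K(V, O) = 2 + (-4*O)*V = 2 - 4*O*V)
P = 4132 (P = (-256 + 2506) + (2 - 4*(-10)*47) = 2250 + (2 + 1880) = 2250 + 1882 = 4132)
1/(P + o(48 - 1*(-45), N(1, 6))) = 1/(4132 + ((½)*6 - (48 - 1*(-45))/2)) = 1/(4132 + (3 - (48 + 45)/2)) = 1/(4132 + (3 - ½*93)) = 1/(4132 + (3 - 93/2)) = 1/(4132 - 87/2) = 1/(8177/2) = 2/8177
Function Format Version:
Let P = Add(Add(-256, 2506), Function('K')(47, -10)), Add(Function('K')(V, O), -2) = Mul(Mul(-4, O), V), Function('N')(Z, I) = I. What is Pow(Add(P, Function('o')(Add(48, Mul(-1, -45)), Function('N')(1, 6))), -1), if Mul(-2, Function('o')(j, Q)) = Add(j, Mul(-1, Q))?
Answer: Rational(2, 8177) ≈ 0.00024459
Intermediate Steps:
Function('o')(j, Q) = Add(Mul(Rational(1, 2), Q), Mul(Rational(-1, 2), j)) (Function('o')(j, Q) = Mul(Rational(-1, 2), Add(j, Mul(-1, Q))) = Add(Mul(Rational(1, 2), Q), Mul(Rational(-1, 2), j)))
Function('K')(V, O) = Add(2, Mul(-4, O, V)) (Function('K')(V, O) = Add(2, Mul(Mul(-4, O), V)) = Add(2, Mul(-4, O, V)))
P = 4132 (P = Add(Add(-256, 2506), Add(2, Mul(-4, -10, 47))) = Add(2250, Add(2, 1880)) = Add(2250, 1882) = 4132)
Pow(Add(P, Function('o')(Add(48, Mul(-1, -45)), Function('N')(1, 6))), -1) = Pow(Add(4132, Add(Mul(Rational(1, 2), 6), Mul(Rational(-1, 2), Add(48, Mul(-1, -45))))), -1) = Pow(Add(4132, Add(3, Mul(Rational(-1, 2), Add(48, 45)))), -1) = Pow(Add(4132, Add(3, Mul(Rational(-1, 2), 93))), -1) = Pow(Add(4132, Add(3, Rational(-93, 2))), -1) = Pow(Add(4132, Rational(-87, 2)), -1) = Pow(Rational(8177, 2), -1) = Rational(2, 8177)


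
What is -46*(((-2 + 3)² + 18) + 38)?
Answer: -2622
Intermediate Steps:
-46*(((-2 + 3)² + 18) + 38) = -46*((1² + 18) + 38) = -46*((1 + 18) + 38) = -46*(19 + 38) = -46*57 = -2622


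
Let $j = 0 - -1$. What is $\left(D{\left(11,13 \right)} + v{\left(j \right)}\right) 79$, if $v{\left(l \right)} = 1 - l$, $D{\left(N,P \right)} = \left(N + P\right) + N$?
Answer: $2765$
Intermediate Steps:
$D{\left(N,P \right)} = P + 2 N$
$j = 1$ ($j = 0 + 1 = 1$)
$\left(D{\left(11,13 \right)} + v{\left(j \right)}\right) 79 = \left(\left(13 + 2 \cdot 11\right) + \left(1 - 1\right)\right) 79 = \left(\left(13 + 22\right) + \left(1 - 1\right)\right) 79 = \left(35 + 0\right) 79 = 35 \cdot 79 = 2765$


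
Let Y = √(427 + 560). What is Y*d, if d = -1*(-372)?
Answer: 372*√987 ≈ 11687.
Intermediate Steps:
d = 372
Y = √987 ≈ 31.417
Y*d = √987*372 = 372*√987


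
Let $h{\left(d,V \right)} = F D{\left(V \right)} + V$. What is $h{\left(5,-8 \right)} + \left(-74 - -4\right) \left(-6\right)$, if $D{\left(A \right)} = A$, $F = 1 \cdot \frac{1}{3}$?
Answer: $\frac{1228}{3} \approx 409.33$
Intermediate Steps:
$F = \frac{1}{3}$ ($F = 1 \cdot \frac{1}{3} = \frac{1}{3} \approx 0.33333$)
$h{\left(d,V \right)} = \frac{4 V}{3}$ ($h{\left(d,V \right)} = \frac{V}{3} + V = \frac{4 V}{3}$)
$h{\left(5,-8 \right)} + \left(-74 - -4\right) \left(-6\right) = \frac{4}{3} \left(-8\right) + \left(-74 - -4\right) \left(-6\right) = - \frac{32}{3} + \left(-74 + 4\right) \left(-6\right) = - \frac{32}{3} - -420 = - \frac{32}{3} + 420 = \frac{1228}{3}$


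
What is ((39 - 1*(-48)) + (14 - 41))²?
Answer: 3600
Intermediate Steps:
((39 - 1*(-48)) + (14 - 41))² = ((39 + 48) - 27)² = (87 - 27)² = 60² = 3600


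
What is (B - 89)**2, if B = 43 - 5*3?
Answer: 3721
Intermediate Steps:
B = 28 (B = 43 - 1*15 = 43 - 15 = 28)
(B - 89)**2 = (28 - 89)**2 = (-61)**2 = 3721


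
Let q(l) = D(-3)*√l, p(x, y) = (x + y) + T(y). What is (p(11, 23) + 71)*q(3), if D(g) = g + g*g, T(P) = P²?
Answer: 3804*√3 ≈ 6588.7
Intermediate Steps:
p(x, y) = x + y + y² (p(x, y) = (x + y) + y² = x + y + y²)
D(g) = g + g²
q(l) = 6*√l (q(l) = (-3*(1 - 3))*√l = (-3*(-2))*√l = 6*√l)
(p(11, 23) + 71)*q(3) = ((11 + 23 + 23²) + 71)*(6*√3) = ((11 + 23 + 529) + 71)*(6*√3) = (563 + 71)*(6*√3) = 634*(6*√3) = 3804*√3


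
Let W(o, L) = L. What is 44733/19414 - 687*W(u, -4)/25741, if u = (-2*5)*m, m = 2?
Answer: 1204821825/499735774 ≈ 2.4109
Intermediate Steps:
u = -20 (u = -2*5*2 = -10*2 = -20)
44733/19414 - 687*W(u, -4)/25741 = 44733/19414 - 687*(-4)/25741 = 44733*(1/19414) + 2748*(1/25741) = 44733/19414 + 2748/25741 = 1204821825/499735774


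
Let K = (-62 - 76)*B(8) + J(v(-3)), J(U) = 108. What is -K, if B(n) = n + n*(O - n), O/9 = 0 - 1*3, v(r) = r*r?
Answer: -37644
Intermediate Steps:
v(r) = r²
O = -27 (O = 9*(0 - 1*3) = 9*(0 - 3) = 9*(-3) = -27)
B(n) = n + n*(-27 - n)
K = 37644 (K = (-62 - 76)*(-1*8*(26 + 8)) + 108 = -(-138)*8*34 + 108 = -138*(-272) + 108 = 37536 + 108 = 37644)
-K = -1*37644 = -37644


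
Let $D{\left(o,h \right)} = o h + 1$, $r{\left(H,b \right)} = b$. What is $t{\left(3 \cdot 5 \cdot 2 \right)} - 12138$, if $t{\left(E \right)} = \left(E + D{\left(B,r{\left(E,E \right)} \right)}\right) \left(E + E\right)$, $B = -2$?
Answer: $-13878$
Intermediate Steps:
$D{\left(o,h \right)} = 1 + h o$ ($D{\left(o,h \right)} = h o + 1 = 1 + h o$)
$t{\left(E \right)} = 2 E \left(1 - E\right)$ ($t{\left(E \right)} = \left(E + \left(1 + E \left(-2\right)\right)\right) \left(E + E\right) = \left(E - \left(-1 + 2 E\right)\right) 2 E = \left(1 - E\right) 2 E = 2 E \left(1 - E\right)$)
$t{\left(3 \cdot 5 \cdot 2 \right)} - 12138 = 2 \cdot 3 \cdot 5 \cdot 2 \left(1 - 3 \cdot 5 \cdot 2\right) - 12138 = 2 \cdot 15 \cdot 2 \left(1 - 15 \cdot 2\right) - 12138 = 2 \cdot 30 \left(1 - 30\right) - 12138 = 2 \cdot 30 \left(-29\right) - 12138 = -1740 - 12138 = -13878$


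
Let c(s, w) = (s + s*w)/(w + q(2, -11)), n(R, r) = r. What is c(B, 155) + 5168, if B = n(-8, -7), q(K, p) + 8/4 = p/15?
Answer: 2946833/571 ≈ 5160.8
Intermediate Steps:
q(K, p) = -2 + p/15
B = -7
c(s, w) = (s + s*w)/(-41/15 + w) (c(s, w) = (s + s*w)/(w + (-2 + (1/15)*(-11))) = (s + s*w)/(w + (-2 - 11/15)) = (s + s*w)/(w - 41/15) = (s + s*w)/(-41/15 + w))
c(B, 155) + 5168 = 15*(-7)*(1 + 155)/(-41 + 15*155) + 5168 = 15*(-7)*156/(-41 + 2325) + 5168 = 15*(-7)*156/2284 + 5168 = 15*(-7)*(1/2284)*156 + 5168 = -4095/571 + 5168 = 2946833/571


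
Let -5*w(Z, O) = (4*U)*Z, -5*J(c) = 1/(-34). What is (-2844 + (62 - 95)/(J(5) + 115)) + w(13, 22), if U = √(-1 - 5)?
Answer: -18536218/6517 - 52*I*√6/5 ≈ -2844.3 - 25.475*I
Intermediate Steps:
J(c) = 1/170 (J(c) = -⅕/(-34) = -⅕*(-1/34) = 1/170)
U = I*√6 (U = √(-6) = I*√6 ≈ 2.4495*I)
w(Z, O) = -4*I*Z*√6/5 (w(Z, O) = -4*(I*√6)*Z/5 = -4*I*√6*Z/5 = -4*I*Z*√6/5)
(-2844 + (62 - 95)/(J(5) + 115)) + w(13, 22) = (-2844 + (62 - 95)/(1/170 + 115)) - ⅘*I*13*√6 = (-2844 - 33/19551/170) - 52*I*√6/5 = (-2844 - 33*170/19551) - 52*I*√6/5 = (-2844 - 1870/6517) - 52*I*√6/5 = -18536218/6517 - 52*I*√6/5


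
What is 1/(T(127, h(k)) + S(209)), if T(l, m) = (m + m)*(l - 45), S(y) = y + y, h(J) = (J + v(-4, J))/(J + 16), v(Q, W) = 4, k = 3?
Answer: 19/9090 ≈ 0.0020902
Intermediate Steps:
h(J) = (4 + J)/(16 + J) (h(J) = (J + 4)/(J + 16) = (4 + J)/(16 + J))
S(y) = 2*y
T(l, m) = 2*m*(-45 + l) (T(l, m) = (2*m)*(-45 + l) = 2*m*(-45 + l))
1/(T(127, h(k)) + S(209)) = 1/(2*((4 + 3)/(16 + 3))*(-45 + 127) + 2*209) = 1/(2*(7/19)*82 + 418) = 1/(1148/19 + 418) = 1/(9090/19) = 19/9090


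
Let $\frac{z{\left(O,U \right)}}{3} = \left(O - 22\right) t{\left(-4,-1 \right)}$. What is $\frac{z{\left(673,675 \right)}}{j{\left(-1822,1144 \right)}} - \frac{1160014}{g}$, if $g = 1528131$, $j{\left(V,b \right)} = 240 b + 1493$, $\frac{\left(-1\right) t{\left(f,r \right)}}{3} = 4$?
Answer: $- \frac{356038622858}{421845146943} \approx -0.844$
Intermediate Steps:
$t{\left(f,r \right)} = -12$ ($t{\left(f,r \right)} = \left(-3\right) 4 = -12$)
$z{\left(O,U \right)} = 792 - 36 O$ ($z{\left(O,U \right)} = 3 \left(O - 22\right) \left(-12\right) = 3 \left(-22 + O\right) \left(-12\right) = 3 \left(264 - 12 O\right) = 792 - 36 O$)
$j{\left(V,b \right)} = 1493 + 240 b$
$\frac{z{\left(673,675 \right)}}{j{\left(-1822,1144 \right)}} - \frac{1160014}{g} = \frac{792 - 24228}{1493 + 240 \cdot 1144} - \frac{1160014}{1528131} = \frac{792 - 24228}{1493 + 274560} - \frac{1160014}{1528131} = - \frac{23436}{276053} - \frac{1160014}{1528131} = - \frac{356038622858}{421845146943}$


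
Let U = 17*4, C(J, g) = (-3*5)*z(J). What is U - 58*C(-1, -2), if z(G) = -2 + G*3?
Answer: -4282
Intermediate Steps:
z(G) = -2 + 3*G
C(J, g) = 30 - 45*J (C(J, g) = (-3*5)*(-2 + 3*J) = -15*(-2 + 3*J) = 30 - 45*J)
U = 68
U - 58*C(-1, -2) = 68 - 58*(30 - 45*(-1)) = 68 - 58*(30 + 45) = 68 - 58*75 = 68 - 4350 = -4282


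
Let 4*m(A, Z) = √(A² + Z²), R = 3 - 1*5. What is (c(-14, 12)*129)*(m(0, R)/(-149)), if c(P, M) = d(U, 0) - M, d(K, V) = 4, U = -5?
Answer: 516/149 ≈ 3.4631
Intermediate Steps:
R = -2 (R = 3 - 5 = -2)
m(A, Z) = √(A² + Z²)/4
c(P, M) = 4 - M
(c(-14, 12)*129)*(m(0, R)/(-149)) = ((4 - 1*12)*129)*((√(0² + (-2)²)/4)/(-149)) = ((4 - 12)*129)*((√(0 + 4)/4)*(-1/149)) = (-8*129)*((√4/4)*(-1/149)) = -1032*(¼)*2*(-1)/149 = -516*(-1)/149 = -1032*(-1/298) = 516/149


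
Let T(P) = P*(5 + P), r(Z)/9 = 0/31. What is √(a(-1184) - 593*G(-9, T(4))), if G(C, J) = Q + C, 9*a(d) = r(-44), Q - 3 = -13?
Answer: √11267 ≈ 106.15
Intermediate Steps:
Q = -10 (Q = 3 - 13 = -10)
r(Z) = 0 (r(Z) = 9*(0/31) = 9*(0*(1/31)) = 9*0 = 0)
a(d) = 0 (a(d) = (⅑)*0 = 0)
G(C, J) = -10 + C
√(a(-1184) - 593*G(-9, T(4))) = √(0 - 593*(-10 - 9)) = √(0 - 593*(-19)) = √(0 + 11267) = √11267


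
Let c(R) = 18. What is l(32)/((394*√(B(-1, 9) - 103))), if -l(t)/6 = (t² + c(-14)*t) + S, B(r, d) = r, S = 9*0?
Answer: 1200*I*√26/2561 ≈ 2.3892*I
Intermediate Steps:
S = 0
l(t) = -108*t - 6*t² (l(t) = -6*((t² + 18*t) + 0) = -6*(t² + 18*t) = -108*t - 6*t²)
l(32)/((394*√(B(-1, 9) - 103))) = (6*32*(-18 - 1*32))/((394*√(-1 - 103))) = (6*32*(-18 - 32))/((394*√(-104))) = (6*32*(-50))/((394*(2*I*√26))) = -9600*(-I*√26/20488) = -(-1200)*I*√26/2561 = 1200*I*√26/2561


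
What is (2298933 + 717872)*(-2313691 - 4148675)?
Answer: -19495698060630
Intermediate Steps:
(2298933 + 717872)*(-2313691 - 4148675) = 3016805*(-6462366) = -19495698060630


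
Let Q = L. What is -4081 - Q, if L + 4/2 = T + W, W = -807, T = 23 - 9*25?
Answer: -3070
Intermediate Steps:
T = -202 (T = 23 - 225 = -202)
L = -1011 (L = -2 + (-202 - 807) = -2 - 1009 = -1011)
Q = -1011
-4081 - Q = -4081 - 1*(-1011) = -4081 + 1011 = -3070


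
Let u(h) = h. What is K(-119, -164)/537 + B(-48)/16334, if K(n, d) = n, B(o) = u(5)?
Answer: -1941061/8771358 ≈ -0.22130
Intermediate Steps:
B(o) = 5
K(-119, -164)/537 + B(-48)/16334 = -119/537 + 5/16334 = -1941061/8771358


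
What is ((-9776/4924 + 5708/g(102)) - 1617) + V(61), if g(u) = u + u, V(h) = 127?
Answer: -91911697/62781 ≈ -1464.0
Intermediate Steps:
g(u) = 2*u
((-9776/4924 + 5708/g(102)) - 1617) + V(61) = ((-9776/4924 + 5708/((2*102))) - 1617) + 127 = ((-9776*1/4924 + 5708/204) - 1617) + 127 = ((-2444/1231 + 5708*(1/204)) - 1617) + 127 = ((-2444/1231 + 1427/51) - 1617) + 127 = (1631993/62781 - 1617) + 127 = -99884884/62781 + 127 = -91911697/62781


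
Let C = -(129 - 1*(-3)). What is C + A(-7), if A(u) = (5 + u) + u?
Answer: -141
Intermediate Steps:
A(u) = 5 + 2*u
C = -132 (C = -(129 + 3) = -1*132 = -132)
C + A(-7) = -132 + (5 + 2*(-7)) = -132 + (5 - 14) = -132 - 9 = -141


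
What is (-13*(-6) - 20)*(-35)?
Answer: -2030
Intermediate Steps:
(-13*(-6) - 20)*(-35) = (78 - 20)*(-35) = 58*(-35) = -2030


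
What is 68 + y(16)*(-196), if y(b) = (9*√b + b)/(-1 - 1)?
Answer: 5164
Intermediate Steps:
y(b) = -9*√b/2 - b/2 (y(b) = (b + 9*√b)/(-2) = (b + 9*√b)*(-½) = -9*√b/2 - b/2)
68 + y(16)*(-196) = 68 + (-9*√16/2 - ½*16)*(-196) = 68 + (-9/2*4 - 8)*(-196) = 68 + (-18 - 8)*(-196) = 68 - 26*(-196) = 68 + 5096 = 5164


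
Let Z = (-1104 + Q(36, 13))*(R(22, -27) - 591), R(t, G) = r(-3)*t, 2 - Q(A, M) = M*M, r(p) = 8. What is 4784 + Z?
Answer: 532249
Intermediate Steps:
Q(A, M) = 2 - M**2 (Q(A, M) = 2 - M*M = 2 - M**2)
R(t, G) = 8*t
Z = 527465 (Z = (-1104 + (2 - 1*13**2))*(8*22 - 591) = (-1104 + (2 - 1*169))*(176 - 591) = (-1104 + (2 - 169))*(-415) = (-1104 - 167)*(-415) = -1271*(-415) = 527465)
4784 + Z = 4784 + 527465 = 532249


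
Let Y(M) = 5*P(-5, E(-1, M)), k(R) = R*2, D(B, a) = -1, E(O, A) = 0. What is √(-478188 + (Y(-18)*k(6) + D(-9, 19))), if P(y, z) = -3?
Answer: I*√478369 ≈ 691.64*I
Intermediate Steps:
k(R) = 2*R
Y(M) = -15 (Y(M) = 5*(-3) = -15)
√(-478188 + (Y(-18)*k(6) + D(-9, 19))) = √(-478188 + (-30*6 - 1)) = √(-478188 + (-15*12 - 1)) = √(-478188 + (-180 - 1)) = √(-478188 - 181) = √(-478369) = I*√478369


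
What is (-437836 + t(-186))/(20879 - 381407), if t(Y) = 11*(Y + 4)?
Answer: 31417/25752 ≈ 1.2200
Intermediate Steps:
t(Y) = 44 + 11*Y (t(Y) = 11*(4 + Y) = 44 + 11*Y)
(-437836 + t(-186))/(20879 - 381407) = (-437836 + (44 + 11*(-186)))/(20879 - 381407) = (-437836 + (44 - 2046))/(-360528) = (-437836 - 2002)*(-1/360528) = -439838*(-1/360528) = 31417/25752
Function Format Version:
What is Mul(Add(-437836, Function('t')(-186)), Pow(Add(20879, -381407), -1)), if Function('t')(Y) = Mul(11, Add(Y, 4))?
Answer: Rational(31417, 25752) ≈ 1.2200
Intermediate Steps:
Function('t')(Y) = Add(44, Mul(11, Y)) (Function('t')(Y) = Mul(11, Add(4, Y)) = Add(44, Mul(11, Y)))
Mul(Add(-437836, Function('t')(-186)), Pow(Add(20879, -381407), -1)) = Mul(Add(-437836, Add(44, Mul(11, -186))), Pow(Add(20879, -381407), -1)) = Mul(Add(-437836, Add(44, -2046)), Pow(-360528, -1)) = Mul(Add(-437836, -2002), Rational(-1, 360528)) = Mul(-439838, Rational(-1, 360528)) = Rational(31417, 25752)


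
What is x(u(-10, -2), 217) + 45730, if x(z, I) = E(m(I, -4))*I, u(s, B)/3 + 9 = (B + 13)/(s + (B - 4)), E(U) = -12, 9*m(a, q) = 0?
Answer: 43126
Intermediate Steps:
m(a, q) = 0 (m(a, q) = (⅑)*0 = 0)
u(s, B) = -27 + 3*(13 + B)/(-4 + B + s) (u(s, B) = -27 + 3*((B + 13)/(s + (B - 4))) = -27 + 3*((13 + B)/(s + (-4 + B))) = -27 + 3*((13 + B)/(-4 + B + s)) = -27 + 3*(13 + B)/(-4 + B + s))
x(z, I) = -12*I
x(u(-10, -2), 217) + 45730 = -12*217 + 45730 = -2604 + 45730 = 43126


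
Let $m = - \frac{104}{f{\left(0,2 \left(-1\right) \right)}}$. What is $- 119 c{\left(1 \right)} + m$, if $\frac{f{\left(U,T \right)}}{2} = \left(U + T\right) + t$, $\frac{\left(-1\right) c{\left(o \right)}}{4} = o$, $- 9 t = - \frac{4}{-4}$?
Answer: $\frac{9512}{19} \approx 500.63$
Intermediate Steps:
$t = - \frac{1}{9}$ ($t = - \frac{\left(-4\right) \frac{1}{-4}}{9} = - \frac{\left(-4\right) \left(- \frac{1}{4}\right)}{9} = \left(- \frac{1}{9}\right) 1 = - \frac{1}{9} \approx -0.11111$)
$c{\left(o \right)} = - 4 o$
$f{\left(U,T \right)} = - \frac{2}{9} + 2 T + 2 U$ ($f{\left(U,T \right)} = 2 \left(\left(U + T\right) - \frac{1}{9}\right) = 2 \left(\left(T + U\right) - \frac{1}{9}\right) = 2 \left(- \frac{1}{9} + T + U\right) = - \frac{2}{9} + 2 T + 2 U$)
$m = \frac{468}{19}$ ($m = - \frac{104}{- \frac{2}{9} + 2 \cdot 2 \left(-1\right) + 2 \cdot 0} = - \frac{104}{- \frac{2}{9} + 2 \left(-2\right) + 0} = - \frac{104}{- \frac{2}{9} - 4 + 0} = - \frac{104}{- \frac{38}{9}} = \left(-104\right) \left(- \frac{9}{38}\right) = \frac{468}{19} \approx 24.632$)
$- 119 c{\left(1 \right)} + m = - 119 \left(\left(-4\right) 1\right) + \frac{468}{19} = \left(-119\right) \left(-4\right) + \frac{468}{19} = 476 + \frac{468}{19} = \frac{9512}{19}$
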